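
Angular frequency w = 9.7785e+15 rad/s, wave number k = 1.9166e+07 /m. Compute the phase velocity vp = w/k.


vp = w / k
= 9.7785e+15 / 1.9166e+07
= 5.1020e+08 m/s

5.1020e+08


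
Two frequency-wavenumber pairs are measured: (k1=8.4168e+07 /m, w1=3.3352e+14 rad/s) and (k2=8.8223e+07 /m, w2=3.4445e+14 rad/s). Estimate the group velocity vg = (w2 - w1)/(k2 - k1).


vg = (w2 - w1) / (k2 - k1)
= (3.4445e+14 - 3.3352e+14) / (8.8223e+07 - 8.4168e+07)
= 1.0930e+13 / 4.0550e+06
= 2.6954e+06 m/s

2.6954e+06


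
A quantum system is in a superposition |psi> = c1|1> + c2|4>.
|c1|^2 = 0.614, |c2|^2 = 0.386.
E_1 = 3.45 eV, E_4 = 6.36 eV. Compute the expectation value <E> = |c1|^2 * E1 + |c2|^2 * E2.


<E> = |c1|^2 * E1 + |c2|^2 * E2
= 0.614 * 3.45 + 0.386 * 6.36
= 2.1183 + 2.455
= 4.5733 eV

4.5733


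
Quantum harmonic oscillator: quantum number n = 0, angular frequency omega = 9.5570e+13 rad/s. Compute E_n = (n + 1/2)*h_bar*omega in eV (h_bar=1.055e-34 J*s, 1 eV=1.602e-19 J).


E = (n + 1/2) * h_bar * omega
= (0 + 0.5) * 1.055e-34 * 9.5570e+13
= 0.5 * 1.0083e-20
= 5.0413e-21 J
= 0.0315 eV

0.0315


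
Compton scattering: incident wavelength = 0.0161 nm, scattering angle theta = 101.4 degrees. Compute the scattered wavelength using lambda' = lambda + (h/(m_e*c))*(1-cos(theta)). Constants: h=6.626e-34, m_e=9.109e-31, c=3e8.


Compton wavelength: h/(m_e*c) = 2.4247e-12 m
d_lambda = 2.4247e-12 * (1 - cos(101.4 deg))
= 2.4247e-12 * 1.197657
= 2.9040e-12 m = 0.002904 nm
lambda' = 0.0161 + 0.002904
= 0.019004 nm

0.019004


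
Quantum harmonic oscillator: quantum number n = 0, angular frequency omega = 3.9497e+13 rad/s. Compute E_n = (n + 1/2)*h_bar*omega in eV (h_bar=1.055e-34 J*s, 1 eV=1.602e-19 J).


E = (n + 1/2) * h_bar * omega
= (0 + 0.5) * 1.055e-34 * 3.9497e+13
= 0.5 * 4.1669e-21
= 2.0835e-21 J
= 0.013 eV

0.013


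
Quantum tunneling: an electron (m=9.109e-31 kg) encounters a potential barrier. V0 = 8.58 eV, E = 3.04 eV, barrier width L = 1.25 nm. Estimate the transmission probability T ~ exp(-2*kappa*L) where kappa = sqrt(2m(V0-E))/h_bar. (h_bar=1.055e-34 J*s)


V0 - E = 5.54 eV = 8.8751e-19 J
kappa = sqrt(2 * m * (V0-E)) / h_bar
= sqrt(2 * 9.109e-31 * 8.8751e-19) / 1.055e-34
= 1.2053e+10 /m
2*kappa*L = 2 * 1.2053e+10 * 1.25e-9
= 30.1317
T = exp(-30.1317) = 8.202701e-14

8.202701e-14


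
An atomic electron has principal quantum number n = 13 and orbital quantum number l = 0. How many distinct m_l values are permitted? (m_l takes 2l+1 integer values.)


m_l ranges from -l to +l in integer steps
So m_l goes from -0 to +0
Count = 2l + 1 = 2*0 + 1
= 1

1


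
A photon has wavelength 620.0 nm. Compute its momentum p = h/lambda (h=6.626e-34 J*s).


p = h / lambda
= 6.626e-34 / (620.0e-9)
= 6.626e-34 / 6.2000e-07
= 1.0687e-27 kg*m/s

1.0687e-27


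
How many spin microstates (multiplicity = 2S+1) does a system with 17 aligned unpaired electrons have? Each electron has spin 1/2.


Total spin S = N * (1/2) = 17 * 0.5 = 8.5
Spin multiplicity = 2S + 1
= 2 * 8.5 + 1
= 18

18


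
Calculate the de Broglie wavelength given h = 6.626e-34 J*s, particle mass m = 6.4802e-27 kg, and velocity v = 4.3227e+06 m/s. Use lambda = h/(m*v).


lambda = h / (m * v)
= 6.626e-34 / (6.4802e-27 * 4.3227e+06)
= 6.626e-34 / 2.8012e-20
= 2.3654e-14 m

2.3654e-14


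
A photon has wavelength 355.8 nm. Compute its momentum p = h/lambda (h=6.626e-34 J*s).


p = h / lambda
= 6.626e-34 / (355.8e-9)
= 6.626e-34 / 3.5580e-07
= 1.8623e-27 kg*m/s

1.8623e-27


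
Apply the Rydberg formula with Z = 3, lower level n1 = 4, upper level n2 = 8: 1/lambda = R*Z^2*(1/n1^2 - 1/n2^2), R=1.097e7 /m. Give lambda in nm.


1/lambda = R * Z^2 * (1/n1^2 - 1/n2^2)
= 1.097e7 * 3^2 * (1/4^2 - 1/8^2)
= 1.097e7 * 9 * (0.0625 - 0.015625)
= 4.6280e+06 /m
lambda = 1 / 4.6280e+06
= 216.0775 nm

216.0775


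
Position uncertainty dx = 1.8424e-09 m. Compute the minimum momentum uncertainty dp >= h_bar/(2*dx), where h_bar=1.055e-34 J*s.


dp = h_bar / (2 * dx)
= 1.055e-34 / (2 * 1.8424e-09)
= 1.055e-34 / 3.6848e-09
= 2.8631e-26 kg*m/s

2.8631e-26


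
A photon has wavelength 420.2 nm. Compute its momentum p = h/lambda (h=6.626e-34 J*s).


p = h / lambda
= 6.626e-34 / (420.2e-9)
= 6.626e-34 / 4.2020e-07
= 1.5769e-27 kg*m/s

1.5769e-27


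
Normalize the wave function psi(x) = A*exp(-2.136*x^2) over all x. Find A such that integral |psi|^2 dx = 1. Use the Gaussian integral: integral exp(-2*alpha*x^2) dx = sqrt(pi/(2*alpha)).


integral |psi|^2 dx = A^2 * sqrt(pi/(2*alpha)) = 1
A^2 = sqrt(2*alpha/pi)
= sqrt(2 * 2.136 / pi)
= 1.166113
A = sqrt(1.166113)
= 1.0799

1.0799


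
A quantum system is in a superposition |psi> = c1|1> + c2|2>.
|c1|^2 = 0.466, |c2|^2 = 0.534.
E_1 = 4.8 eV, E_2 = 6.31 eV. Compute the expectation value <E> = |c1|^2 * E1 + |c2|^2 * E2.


<E> = |c1|^2 * E1 + |c2|^2 * E2
= 0.466 * 4.8 + 0.534 * 6.31
= 2.2368 + 3.3695
= 5.6063 eV

5.6063


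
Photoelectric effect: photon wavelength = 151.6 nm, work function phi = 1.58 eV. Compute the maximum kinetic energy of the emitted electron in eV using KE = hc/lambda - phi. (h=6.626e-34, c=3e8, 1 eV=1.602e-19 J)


E_photon = hc / lambda
= (6.626e-34)(3e8) / (151.6e-9)
= 1.3112e-18 J
= 8.1849 eV
KE = E_photon - phi
= 8.1849 - 1.58
= 6.6049 eV

6.6049


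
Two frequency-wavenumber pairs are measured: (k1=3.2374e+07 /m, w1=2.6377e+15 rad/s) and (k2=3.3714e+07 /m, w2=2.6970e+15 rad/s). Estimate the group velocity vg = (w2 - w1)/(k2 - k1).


vg = (w2 - w1) / (k2 - k1)
= (2.6970e+15 - 2.6377e+15) / (3.3714e+07 - 3.2374e+07)
= 5.9300e+13 / 1.3400e+06
= 4.4254e+07 m/s

4.4254e+07


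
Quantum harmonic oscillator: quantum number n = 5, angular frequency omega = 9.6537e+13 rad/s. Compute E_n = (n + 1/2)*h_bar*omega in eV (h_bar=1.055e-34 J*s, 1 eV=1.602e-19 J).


E = (n + 1/2) * h_bar * omega
= (5 + 0.5) * 1.055e-34 * 9.6537e+13
= 5.5 * 1.0185e-20
= 5.6016e-20 J
= 0.3497 eV

0.3497


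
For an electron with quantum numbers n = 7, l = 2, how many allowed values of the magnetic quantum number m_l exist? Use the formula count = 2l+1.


m_l ranges from -l to +l in integer steps
So m_l goes from -2 to +2
Count = 2l + 1 = 2*2 + 1
= 5

5


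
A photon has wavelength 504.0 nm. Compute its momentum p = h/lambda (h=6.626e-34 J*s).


p = h / lambda
= 6.626e-34 / (504.0e-9)
= 6.626e-34 / 5.0400e-07
= 1.3147e-27 kg*m/s

1.3147e-27


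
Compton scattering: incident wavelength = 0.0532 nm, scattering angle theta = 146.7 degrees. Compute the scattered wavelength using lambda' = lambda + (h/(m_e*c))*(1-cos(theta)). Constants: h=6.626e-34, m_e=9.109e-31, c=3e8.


Compton wavelength: h/(m_e*c) = 2.4247e-12 m
d_lambda = 2.4247e-12 * (1 - cos(146.7 deg))
= 2.4247e-12 * 1.835807
= 4.4513e-12 m = 0.004451 nm
lambda' = 0.0532 + 0.004451
= 0.057651 nm

0.057651


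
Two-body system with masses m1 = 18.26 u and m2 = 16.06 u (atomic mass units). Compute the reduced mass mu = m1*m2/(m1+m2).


mu = m1 * m2 / (m1 + m2)
= 18.26 * 16.06 / (18.26 + 16.06)
= 293.2556 / 34.32
= 8.5447 u

8.5447


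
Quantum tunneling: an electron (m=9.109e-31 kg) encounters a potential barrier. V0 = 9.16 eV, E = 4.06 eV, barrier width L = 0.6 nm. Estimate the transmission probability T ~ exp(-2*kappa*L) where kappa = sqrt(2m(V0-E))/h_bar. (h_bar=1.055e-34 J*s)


V0 - E = 5.1 eV = 8.1702e-19 J
kappa = sqrt(2 * m * (V0-E)) / h_bar
= sqrt(2 * 9.109e-31 * 8.1702e-19) / 1.055e-34
= 1.1564e+10 /m
2*kappa*L = 2 * 1.1564e+10 * 0.6e-9
= 13.877
T = exp(-13.877) = 9.403662e-07

9.403662e-07


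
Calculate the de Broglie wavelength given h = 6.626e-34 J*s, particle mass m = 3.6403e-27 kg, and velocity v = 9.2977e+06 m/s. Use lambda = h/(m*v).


lambda = h / (m * v)
= 6.626e-34 / (3.6403e-27 * 9.2977e+06)
= 6.626e-34 / 3.3846e-20
= 1.9577e-14 m

1.9577e-14


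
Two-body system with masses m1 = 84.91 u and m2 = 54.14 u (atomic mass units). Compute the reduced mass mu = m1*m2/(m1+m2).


mu = m1 * m2 / (m1 + m2)
= 84.91 * 54.14 / (84.91 + 54.14)
= 4597.0274 / 139.05
= 33.0602 u

33.0602


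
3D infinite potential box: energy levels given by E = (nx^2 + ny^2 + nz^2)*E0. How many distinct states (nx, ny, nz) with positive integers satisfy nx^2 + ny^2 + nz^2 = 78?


Enumerate all (nx, ny, nz) with nx^2 + ny^2 + nz^2 = 78:
(2,5,7)
(2,7,5)
(5,2,7)
(5,7,2)
(7,2,5)
(7,5,2)
Total degeneracy = 6

6


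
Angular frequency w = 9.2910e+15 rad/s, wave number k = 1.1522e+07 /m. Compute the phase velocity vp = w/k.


vp = w / k
= 9.2910e+15 / 1.1522e+07
= 8.0637e+08 m/s

8.0637e+08


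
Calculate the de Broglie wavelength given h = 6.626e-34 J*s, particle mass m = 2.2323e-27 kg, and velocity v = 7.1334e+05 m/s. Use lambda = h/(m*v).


lambda = h / (m * v)
= 6.626e-34 / (2.2323e-27 * 7.1334e+05)
= 6.626e-34 / 1.5924e-21
= 4.1610e-13 m

4.1610e-13


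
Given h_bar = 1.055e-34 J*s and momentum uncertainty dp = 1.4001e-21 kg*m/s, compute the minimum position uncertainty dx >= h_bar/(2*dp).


dx = h_bar / (2 * dp)
= 1.055e-34 / (2 * 1.4001e-21)
= 1.055e-34 / 2.8002e-21
= 3.7676e-14 m

3.7676e-14


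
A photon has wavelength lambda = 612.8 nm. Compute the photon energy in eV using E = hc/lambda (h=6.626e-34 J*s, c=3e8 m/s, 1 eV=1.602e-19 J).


E = hc / lambda
= (6.626e-34)(3e8) / (612.8e-9)
= 1.9878e-25 / 6.1280e-07
= 3.2438e-19 J
Converting to eV: 3.2438e-19 / 1.602e-19
= 2.0248 eV

2.0248


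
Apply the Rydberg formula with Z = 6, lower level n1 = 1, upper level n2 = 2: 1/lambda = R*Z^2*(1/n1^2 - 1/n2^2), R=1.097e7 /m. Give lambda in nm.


1/lambda = R * Z^2 * (1/n1^2 - 1/n2^2)
= 1.097e7 * 6^2 * (1/1^2 - 1/2^2)
= 1.097e7 * 36 * (1.0 - 0.25)
= 2.9619e+08 /m
lambda = 1 / 2.9619e+08
= 3.3762 nm

3.3762


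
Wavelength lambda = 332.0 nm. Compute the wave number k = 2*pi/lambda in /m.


k = 2 * pi / lambda
= 6.2832 / (332.0e-9)
= 6.2832 / 3.3200e-07
= 1.8925e+07 /m

1.8925e+07


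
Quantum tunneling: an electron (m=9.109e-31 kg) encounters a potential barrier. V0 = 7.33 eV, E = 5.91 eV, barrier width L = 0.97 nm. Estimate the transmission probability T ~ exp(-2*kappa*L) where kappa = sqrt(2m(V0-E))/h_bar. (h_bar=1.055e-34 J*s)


V0 - E = 1.42 eV = 2.2748e-19 J
kappa = sqrt(2 * m * (V0-E)) / h_bar
= sqrt(2 * 9.109e-31 * 2.2748e-19) / 1.055e-34
= 6.1020e+09 /m
2*kappa*L = 2 * 6.1020e+09 * 0.97e-9
= 11.8379
T = exp(-11.8379) = 7.225383e-06

7.225383e-06


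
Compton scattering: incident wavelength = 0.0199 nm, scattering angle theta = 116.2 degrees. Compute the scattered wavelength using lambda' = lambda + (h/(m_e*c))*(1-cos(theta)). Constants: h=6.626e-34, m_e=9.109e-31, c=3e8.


Compton wavelength: h/(m_e*c) = 2.4247e-12 m
d_lambda = 2.4247e-12 * (1 - cos(116.2 deg))
= 2.4247e-12 * 1.441506
= 3.4952e-12 m = 0.003495 nm
lambda' = 0.0199 + 0.003495
= 0.023395 nm

0.023395


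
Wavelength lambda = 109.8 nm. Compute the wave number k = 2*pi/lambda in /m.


k = 2 * pi / lambda
= 6.2832 / (109.8e-9)
= 6.2832 / 1.0980e-07
= 5.7224e+07 /m

5.7224e+07


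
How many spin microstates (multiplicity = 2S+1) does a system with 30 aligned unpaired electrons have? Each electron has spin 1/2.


Total spin S = N * (1/2) = 30 * 0.5 = 15.0
Spin multiplicity = 2S + 1
= 2 * 15.0 + 1
= 31

31


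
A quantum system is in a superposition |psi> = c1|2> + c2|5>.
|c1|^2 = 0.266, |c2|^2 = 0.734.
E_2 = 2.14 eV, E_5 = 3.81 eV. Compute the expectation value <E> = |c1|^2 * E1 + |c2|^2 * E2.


<E> = |c1|^2 * E1 + |c2|^2 * E2
= 0.266 * 2.14 + 0.734 * 3.81
= 0.5692 + 2.7965
= 3.3658 eV

3.3658


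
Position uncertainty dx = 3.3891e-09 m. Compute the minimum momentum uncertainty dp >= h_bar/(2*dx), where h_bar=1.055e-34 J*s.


dp = h_bar / (2 * dx)
= 1.055e-34 / (2 * 3.3891e-09)
= 1.055e-34 / 6.7782e-09
= 1.5565e-26 kg*m/s

1.5565e-26


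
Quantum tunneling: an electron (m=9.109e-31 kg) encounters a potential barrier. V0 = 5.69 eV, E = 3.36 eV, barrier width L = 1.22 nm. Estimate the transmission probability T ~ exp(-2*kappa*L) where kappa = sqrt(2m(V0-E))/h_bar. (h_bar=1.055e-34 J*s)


V0 - E = 2.33 eV = 3.7327e-19 J
kappa = sqrt(2 * m * (V0-E)) / h_bar
= sqrt(2 * 9.109e-31 * 3.7327e-19) / 1.055e-34
= 7.8164e+09 /m
2*kappa*L = 2 * 7.8164e+09 * 1.22e-9
= 19.072
T = exp(-19.072) = 5.213416e-09

5.213416e-09


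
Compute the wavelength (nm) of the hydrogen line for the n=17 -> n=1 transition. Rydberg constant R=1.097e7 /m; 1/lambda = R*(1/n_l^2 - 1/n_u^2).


1/lambda = R * (1/n_l^2 - 1/n_u^2)
= 1.097e7 * (1/1^2 - 1/17^2)
= 1.097e7 * (1.0 - 0.00346)
= 1.097e7 * 0.99654
= 1.0932e+07 /m
lambda = 1 / 1.0932e+07 = 91.4742 nm

91.4742


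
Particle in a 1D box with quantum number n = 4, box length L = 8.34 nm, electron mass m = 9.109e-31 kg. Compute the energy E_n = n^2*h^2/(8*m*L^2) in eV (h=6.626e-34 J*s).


E = n^2 * h^2 / (8 * m * L^2)
= 4^2 * (6.626e-34)^2 / (8 * 9.109e-31 * (8.34e-9)^2)
= 16 * 4.3904e-67 / (8 * 9.109e-31 * 6.9556e-17)
= 1.3859e-20 J
= 0.0865 eV

0.0865


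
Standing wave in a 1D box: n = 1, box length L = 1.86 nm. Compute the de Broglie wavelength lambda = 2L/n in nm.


lambda = 2L / n
= 2 * 1.86 / 1
= 3.72 / 1
= 3.72 nm

3.72


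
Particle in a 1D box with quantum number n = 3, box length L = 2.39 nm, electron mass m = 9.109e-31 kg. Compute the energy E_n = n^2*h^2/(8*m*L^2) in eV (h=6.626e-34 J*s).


E = n^2 * h^2 / (8 * m * L^2)
= 3^2 * (6.626e-34)^2 / (8 * 9.109e-31 * (2.39e-9)^2)
= 9 * 4.3904e-67 / (8 * 9.109e-31 * 5.7121e-18)
= 9.4927e-20 J
= 0.5926 eV

0.5926


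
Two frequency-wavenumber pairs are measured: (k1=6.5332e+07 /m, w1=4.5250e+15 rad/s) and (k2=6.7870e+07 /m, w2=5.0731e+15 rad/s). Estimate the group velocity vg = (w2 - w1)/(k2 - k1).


vg = (w2 - w1) / (k2 - k1)
= (5.0731e+15 - 4.5250e+15) / (6.7870e+07 - 6.5332e+07)
= 5.4810e+14 / 2.5380e+06
= 2.1596e+08 m/s

2.1596e+08


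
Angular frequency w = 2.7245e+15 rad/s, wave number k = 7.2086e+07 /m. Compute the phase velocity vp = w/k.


vp = w / k
= 2.7245e+15 / 7.2086e+07
= 3.7795e+07 m/s

3.7795e+07


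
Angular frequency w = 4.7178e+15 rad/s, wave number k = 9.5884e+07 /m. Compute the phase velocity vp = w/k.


vp = w / k
= 4.7178e+15 / 9.5884e+07
= 4.9203e+07 m/s

4.9203e+07


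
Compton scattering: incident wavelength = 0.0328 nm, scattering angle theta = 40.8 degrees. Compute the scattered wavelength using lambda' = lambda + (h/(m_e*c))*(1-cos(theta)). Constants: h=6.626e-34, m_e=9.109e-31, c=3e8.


Compton wavelength: h/(m_e*c) = 2.4247e-12 m
d_lambda = 2.4247e-12 * (1 - cos(40.8 deg))
= 2.4247e-12 * 0.243005
= 5.8922e-13 m = 0.000589 nm
lambda' = 0.0328 + 0.000589
= 0.033389 nm

0.033389


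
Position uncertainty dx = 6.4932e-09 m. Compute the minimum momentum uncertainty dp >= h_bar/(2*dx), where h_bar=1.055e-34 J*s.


dp = h_bar / (2 * dx)
= 1.055e-34 / (2 * 6.4932e-09)
= 1.055e-34 / 1.2986e-08
= 8.1239e-27 kg*m/s

8.1239e-27


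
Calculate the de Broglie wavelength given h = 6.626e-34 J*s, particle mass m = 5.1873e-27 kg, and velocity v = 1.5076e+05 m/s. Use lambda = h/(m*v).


lambda = h / (m * v)
= 6.626e-34 / (5.1873e-27 * 1.5076e+05)
= 6.626e-34 / 7.8204e-22
= 8.4727e-13 m

8.4727e-13


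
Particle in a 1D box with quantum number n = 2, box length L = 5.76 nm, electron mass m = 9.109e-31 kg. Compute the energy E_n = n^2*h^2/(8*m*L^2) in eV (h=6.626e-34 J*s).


E = n^2 * h^2 / (8 * m * L^2)
= 2^2 * (6.626e-34)^2 / (8 * 9.109e-31 * (5.76e-9)^2)
= 4 * 4.3904e-67 / (8 * 9.109e-31 * 3.3178e-17)
= 7.2637e-21 J
= 0.0453 eV

0.0453


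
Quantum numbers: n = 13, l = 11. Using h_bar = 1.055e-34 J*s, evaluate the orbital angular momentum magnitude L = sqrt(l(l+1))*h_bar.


L = sqrt(l*(l+1)) * h_bar
= sqrt(11 * 12) * 1.055e-34
= sqrt(132) * 1.055e-34
= 11.4891 * 1.055e-34
= 1.2121e-33 J*s

1.2121e-33


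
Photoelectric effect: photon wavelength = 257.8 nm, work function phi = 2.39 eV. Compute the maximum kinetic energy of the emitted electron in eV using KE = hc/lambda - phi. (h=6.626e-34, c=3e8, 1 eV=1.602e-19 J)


E_photon = hc / lambda
= (6.626e-34)(3e8) / (257.8e-9)
= 7.7106e-19 J
= 4.8131 eV
KE = E_photon - phi
= 4.8131 - 2.39
= 2.4231 eV

2.4231


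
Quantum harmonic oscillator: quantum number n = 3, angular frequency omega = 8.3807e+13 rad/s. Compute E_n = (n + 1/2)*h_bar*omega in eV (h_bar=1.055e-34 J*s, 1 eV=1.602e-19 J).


E = (n + 1/2) * h_bar * omega
= (3 + 0.5) * 1.055e-34 * 8.3807e+13
= 3.5 * 8.8416e-21
= 3.0946e-20 J
= 0.1932 eV

0.1932


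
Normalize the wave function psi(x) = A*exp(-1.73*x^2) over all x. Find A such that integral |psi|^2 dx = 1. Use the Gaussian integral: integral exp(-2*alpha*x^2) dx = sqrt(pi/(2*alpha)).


integral |psi|^2 dx = A^2 * sqrt(pi/(2*alpha)) = 1
A^2 = sqrt(2*alpha/pi)
= sqrt(2 * 1.73 / pi)
= 1.049453
A = sqrt(1.049453)
= 1.0244

1.0244


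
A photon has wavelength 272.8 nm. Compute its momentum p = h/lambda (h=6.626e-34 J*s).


p = h / lambda
= 6.626e-34 / (272.8e-9)
= 6.626e-34 / 2.7280e-07
= 2.4289e-27 kg*m/s

2.4289e-27


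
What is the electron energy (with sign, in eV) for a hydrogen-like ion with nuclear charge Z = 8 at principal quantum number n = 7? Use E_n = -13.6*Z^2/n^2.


E_n = -13.6 * Z^2 / n^2
= -13.6 * 8^2 / 7^2
= -13.6 * 64 / 49
= -17.7633 eV

-17.7633


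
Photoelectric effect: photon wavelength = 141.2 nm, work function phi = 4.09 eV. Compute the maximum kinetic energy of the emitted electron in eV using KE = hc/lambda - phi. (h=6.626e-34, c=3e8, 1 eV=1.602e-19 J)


E_photon = hc / lambda
= (6.626e-34)(3e8) / (141.2e-9)
= 1.4078e-18 J
= 8.7877 eV
KE = E_photon - phi
= 8.7877 - 4.09
= 4.6977 eV

4.6977


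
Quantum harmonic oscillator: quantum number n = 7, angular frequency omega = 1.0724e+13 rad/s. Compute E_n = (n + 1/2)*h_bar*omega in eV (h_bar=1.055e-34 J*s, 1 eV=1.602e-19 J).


E = (n + 1/2) * h_bar * omega
= (7 + 0.5) * 1.055e-34 * 1.0724e+13
= 7.5 * 1.1314e-21
= 8.4854e-21 J
= 0.053 eV

0.053


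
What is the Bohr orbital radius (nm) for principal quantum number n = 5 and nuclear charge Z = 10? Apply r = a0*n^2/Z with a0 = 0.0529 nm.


r = a0 * n^2 / Z
= 0.0529 * 5^2 / 10
= 0.0529 * 25 / 10
= 0.1323 nm

0.1323


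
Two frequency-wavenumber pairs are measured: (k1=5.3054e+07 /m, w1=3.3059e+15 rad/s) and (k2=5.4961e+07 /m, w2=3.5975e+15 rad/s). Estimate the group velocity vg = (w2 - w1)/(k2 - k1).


vg = (w2 - w1) / (k2 - k1)
= (3.5975e+15 - 3.3059e+15) / (5.4961e+07 - 5.3054e+07)
= 2.9160e+14 / 1.9070e+06
= 1.5291e+08 m/s

1.5291e+08


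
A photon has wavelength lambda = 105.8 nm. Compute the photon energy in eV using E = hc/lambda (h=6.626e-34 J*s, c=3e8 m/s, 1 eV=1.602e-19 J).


E = hc / lambda
= (6.626e-34)(3e8) / (105.8e-9)
= 1.9878e-25 / 1.0580e-07
= 1.8788e-18 J
Converting to eV: 1.8788e-18 / 1.602e-19
= 11.728 eV

11.728


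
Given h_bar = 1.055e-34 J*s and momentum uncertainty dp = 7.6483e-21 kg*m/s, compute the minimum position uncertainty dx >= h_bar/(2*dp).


dx = h_bar / (2 * dp)
= 1.055e-34 / (2 * 7.6483e-21)
= 1.055e-34 / 1.5297e-20
= 6.8970e-15 m

6.8970e-15


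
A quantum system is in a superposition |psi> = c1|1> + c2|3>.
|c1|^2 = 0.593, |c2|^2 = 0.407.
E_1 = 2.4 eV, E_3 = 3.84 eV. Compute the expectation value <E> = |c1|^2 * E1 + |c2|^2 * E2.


<E> = |c1|^2 * E1 + |c2|^2 * E2
= 0.593 * 2.4 + 0.407 * 3.84
= 1.4232 + 1.5629
= 2.9861 eV

2.9861


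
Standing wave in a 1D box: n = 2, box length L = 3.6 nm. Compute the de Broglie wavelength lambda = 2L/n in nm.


lambda = 2L / n
= 2 * 3.6 / 2
= 7.2 / 2
= 3.6 nm

3.6


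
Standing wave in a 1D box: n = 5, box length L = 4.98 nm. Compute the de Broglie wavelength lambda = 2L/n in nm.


lambda = 2L / n
= 2 * 4.98 / 5
= 9.96 / 5
= 1.992 nm

1.992


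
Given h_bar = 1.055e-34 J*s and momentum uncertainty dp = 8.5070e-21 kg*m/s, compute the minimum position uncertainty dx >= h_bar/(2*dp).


dx = h_bar / (2 * dp)
= 1.055e-34 / (2 * 8.5070e-21)
= 1.055e-34 / 1.7014e-20
= 6.2008e-15 m

6.2008e-15


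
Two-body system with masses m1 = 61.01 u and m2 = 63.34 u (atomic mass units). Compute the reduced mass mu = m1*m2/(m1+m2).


mu = m1 * m2 / (m1 + m2)
= 61.01 * 63.34 / (61.01 + 63.34)
= 3864.3734 / 124.35
= 31.0766 u

31.0766


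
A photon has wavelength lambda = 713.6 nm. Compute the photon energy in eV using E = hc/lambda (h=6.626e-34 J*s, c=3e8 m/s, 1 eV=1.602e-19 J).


E = hc / lambda
= (6.626e-34)(3e8) / (713.6e-9)
= 1.9878e-25 / 7.1360e-07
= 2.7856e-19 J
Converting to eV: 2.7856e-19 / 1.602e-19
= 1.7388 eV

1.7388


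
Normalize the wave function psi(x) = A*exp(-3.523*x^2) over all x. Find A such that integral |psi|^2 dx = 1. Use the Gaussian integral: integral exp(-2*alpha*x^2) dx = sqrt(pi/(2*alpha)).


integral |psi|^2 dx = A^2 * sqrt(pi/(2*alpha)) = 1
A^2 = sqrt(2*alpha/pi)
= sqrt(2 * 3.523 / pi)
= 1.497602
A = sqrt(1.497602)
= 1.2238

1.2238


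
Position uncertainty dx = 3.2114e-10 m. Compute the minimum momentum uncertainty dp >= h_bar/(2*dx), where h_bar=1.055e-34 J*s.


dp = h_bar / (2 * dx)
= 1.055e-34 / (2 * 3.2114e-10)
= 1.055e-34 / 6.4228e-10
= 1.6426e-25 kg*m/s

1.6426e-25


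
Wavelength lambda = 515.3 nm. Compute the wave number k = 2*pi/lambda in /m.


k = 2 * pi / lambda
= 6.2832 / (515.3e-9)
= 6.2832 / 5.1530e-07
= 1.2193e+07 /m

1.2193e+07


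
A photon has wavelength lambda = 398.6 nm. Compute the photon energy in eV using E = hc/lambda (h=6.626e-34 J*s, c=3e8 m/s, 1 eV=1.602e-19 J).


E = hc / lambda
= (6.626e-34)(3e8) / (398.6e-9)
= 1.9878e-25 / 3.9860e-07
= 4.9870e-19 J
Converting to eV: 4.9870e-19 / 1.602e-19
= 3.113 eV

3.113


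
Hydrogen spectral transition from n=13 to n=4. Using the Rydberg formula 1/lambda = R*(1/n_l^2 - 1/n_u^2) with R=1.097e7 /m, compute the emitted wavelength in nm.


1/lambda = R * (1/n_l^2 - 1/n_u^2)
= 1.097e7 * (1/4^2 - 1/13^2)
= 1.097e7 * (0.0625 - 0.005917)
= 1.097e7 * 0.056583
= 6.2071e+05 /m
lambda = 1 / 6.2071e+05 = 1611.0486 nm

1611.0486


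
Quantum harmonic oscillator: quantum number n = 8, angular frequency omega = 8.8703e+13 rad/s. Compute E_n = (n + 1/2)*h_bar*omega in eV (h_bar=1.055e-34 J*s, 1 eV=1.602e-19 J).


E = (n + 1/2) * h_bar * omega
= (8 + 0.5) * 1.055e-34 * 8.8703e+13
= 8.5 * 9.3582e-21
= 7.9544e-20 J
= 0.4965 eV

0.4965


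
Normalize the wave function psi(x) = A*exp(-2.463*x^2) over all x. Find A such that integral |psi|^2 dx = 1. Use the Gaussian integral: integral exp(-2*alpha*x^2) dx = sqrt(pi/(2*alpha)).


integral |psi|^2 dx = A^2 * sqrt(pi/(2*alpha)) = 1
A^2 = sqrt(2*alpha/pi)
= sqrt(2 * 2.463 / pi)
= 1.252196
A = sqrt(1.252196)
= 1.119

1.119


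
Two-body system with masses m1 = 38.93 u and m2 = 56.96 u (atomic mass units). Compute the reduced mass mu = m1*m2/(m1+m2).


mu = m1 * m2 / (m1 + m2)
= 38.93 * 56.96 / (38.93 + 56.96)
= 2217.4528 / 95.89
= 23.125 u

23.125


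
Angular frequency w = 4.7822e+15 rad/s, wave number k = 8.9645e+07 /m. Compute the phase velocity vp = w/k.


vp = w / k
= 4.7822e+15 / 8.9645e+07
= 5.3346e+07 m/s

5.3346e+07


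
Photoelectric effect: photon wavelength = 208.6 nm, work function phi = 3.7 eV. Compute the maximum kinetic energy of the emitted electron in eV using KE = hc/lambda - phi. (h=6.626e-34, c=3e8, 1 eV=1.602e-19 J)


E_photon = hc / lambda
= (6.626e-34)(3e8) / (208.6e-9)
= 9.5292e-19 J
= 5.9483 eV
KE = E_photon - phi
= 5.9483 - 3.7
= 2.2483 eV

2.2483


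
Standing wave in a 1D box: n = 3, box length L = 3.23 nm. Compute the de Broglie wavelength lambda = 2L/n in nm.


lambda = 2L / n
= 2 * 3.23 / 3
= 6.46 / 3
= 2.1533 nm

2.1533


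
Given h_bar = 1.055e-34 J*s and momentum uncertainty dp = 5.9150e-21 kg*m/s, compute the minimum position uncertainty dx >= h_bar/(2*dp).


dx = h_bar / (2 * dp)
= 1.055e-34 / (2 * 5.9150e-21)
= 1.055e-34 / 1.1830e-20
= 8.9180e-15 m

8.9180e-15


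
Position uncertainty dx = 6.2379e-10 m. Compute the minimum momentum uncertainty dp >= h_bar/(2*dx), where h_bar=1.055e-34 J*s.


dp = h_bar / (2 * dx)
= 1.055e-34 / (2 * 6.2379e-10)
= 1.055e-34 / 1.2476e-09
= 8.4564e-26 kg*m/s

8.4564e-26


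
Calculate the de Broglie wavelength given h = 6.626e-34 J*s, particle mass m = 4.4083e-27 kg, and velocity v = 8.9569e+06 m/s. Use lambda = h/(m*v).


lambda = h / (m * v)
= 6.626e-34 / (4.4083e-27 * 8.9569e+06)
= 6.626e-34 / 3.9485e-20
= 1.6781e-14 m

1.6781e-14


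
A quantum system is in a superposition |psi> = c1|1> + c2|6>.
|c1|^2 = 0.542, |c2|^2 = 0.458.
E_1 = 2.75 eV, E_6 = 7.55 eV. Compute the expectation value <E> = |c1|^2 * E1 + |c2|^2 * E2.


<E> = |c1|^2 * E1 + |c2|^2 * E2
= 0.542 * 2.75 + 0.458 * 7.55
= 1.4905 + 3.4579
= 4.9484 eV

4.9484


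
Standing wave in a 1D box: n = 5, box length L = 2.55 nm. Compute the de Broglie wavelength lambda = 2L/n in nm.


lambda = 2L / n
= 2 * 2.55 / 5
= 5.1 / 5
= 1.02 nm

1.02


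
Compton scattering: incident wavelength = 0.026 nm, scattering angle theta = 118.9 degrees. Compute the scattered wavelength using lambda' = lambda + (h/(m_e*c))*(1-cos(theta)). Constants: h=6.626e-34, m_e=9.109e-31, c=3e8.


Compton wavelength: h/(m_e*c) = 2.4247e-12 m
d_lambda = 2.4247e-12 * (1 - cos(118.9 deg))
= 2.4247e-12 * 1.483282
= 3.5965e-12 m = 0.003597 nm
lambda' = 0.026 + 0.003597
= 0.029597 nm

0.029597


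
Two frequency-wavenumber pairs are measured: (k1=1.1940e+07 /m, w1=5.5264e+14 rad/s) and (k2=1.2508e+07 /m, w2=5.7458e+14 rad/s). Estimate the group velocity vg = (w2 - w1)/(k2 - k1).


vg = (w2 - w1) / (k2 - k1)
= (5.7458e+14 - 5.5264e+14) / (1.2508e+07 - 1.1940e+07)
= 2.1940e+13 / 5.6800e+05
= 3.8627e+07 m/s

3.8627e+07


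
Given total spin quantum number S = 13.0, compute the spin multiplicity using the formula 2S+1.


Spin multiplicity = 2S + 1
= 2 * 13.0 + 1
= 26.0 + 1
= 27

27


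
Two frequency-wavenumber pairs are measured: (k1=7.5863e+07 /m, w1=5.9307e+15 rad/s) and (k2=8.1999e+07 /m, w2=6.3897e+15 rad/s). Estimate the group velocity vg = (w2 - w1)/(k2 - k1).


vg = (w2 - w1) / (k2 - k1)
= (6.3897e+15 - 5.9307e+15) / (8.1999e+07 - 7.5863e+07)
= 4.5900e+14 / 6.1360e+06
= 7.4804e+07 m/s

7.4804e+07


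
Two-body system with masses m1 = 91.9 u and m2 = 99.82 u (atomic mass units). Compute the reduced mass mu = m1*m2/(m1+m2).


mu = m1 * m2 / (m1 + m2)
= 91.9 * 99.82 / (91.9 + 99.82)
= 9173.458 / 191.72
= 47.8482 u

47.8482


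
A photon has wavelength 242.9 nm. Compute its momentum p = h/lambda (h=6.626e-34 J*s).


p = h / lambda
= 6.626e-34 / (242.9e-9)
= 6.626e-34 / 2.4290e-07
= 2.7279e-27 kg*m/s

2.7279e-27


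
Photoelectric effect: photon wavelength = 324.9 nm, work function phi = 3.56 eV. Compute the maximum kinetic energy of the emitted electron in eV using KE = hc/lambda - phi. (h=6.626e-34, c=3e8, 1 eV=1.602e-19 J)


E_photon = hc / lambda
= (6.626e-34)(3e8) / (324.9e-9)
= 6.1182e-19 J
= 3.8191 eV
KE = E_photon - phi
= 3.8191 - 3.56
= 0.2591 eV

0.2591


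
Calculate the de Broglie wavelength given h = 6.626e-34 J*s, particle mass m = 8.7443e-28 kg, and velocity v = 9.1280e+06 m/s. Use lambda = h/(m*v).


lambda = h / (m * v)
= 6.626e-34 / (8.7443e-28 * 9.1280e+06)
= 6.626e-34 / 7.9818e-21
= 8.3014e-14 m

8.3014e-14


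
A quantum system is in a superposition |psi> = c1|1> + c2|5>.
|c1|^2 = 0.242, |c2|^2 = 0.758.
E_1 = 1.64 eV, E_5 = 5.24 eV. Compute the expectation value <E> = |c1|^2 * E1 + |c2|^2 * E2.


<E> = |c1|^2 * E1 + |c2|^2 * E2
= 0.242 * 1.64 + 0.758 * 5.24
= 0.3969 + 3.9719
= 4.3688 eV

4.3688


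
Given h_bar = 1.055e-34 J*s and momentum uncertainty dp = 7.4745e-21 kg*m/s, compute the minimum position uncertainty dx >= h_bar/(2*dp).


dx = h_bar / (2 * dp)
= 1.055e-34 / (2 * 7.4745e-21)
= 1.055e-34 / 1.4949e-20
= 7.0573e-15 m

7.0573e-15


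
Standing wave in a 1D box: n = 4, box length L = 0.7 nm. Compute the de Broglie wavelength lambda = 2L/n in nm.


lambda = 2L / n
= 2 * 0.7 / 4
= 1.4 / 4
= 0.35 nm

0.35


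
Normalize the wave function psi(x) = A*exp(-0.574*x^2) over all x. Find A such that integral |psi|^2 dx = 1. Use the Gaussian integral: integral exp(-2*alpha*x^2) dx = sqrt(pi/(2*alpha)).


integral |psi|^2 dx = A^2 * sqrt(pi/(2*alpha)) = 1
A^2 = sqrt(2*alpha/pi)
= sqrt(2 * 0.574 / pi)
= 0.6045
A = sqrt(0.6045)
= 0.7775

0.7775


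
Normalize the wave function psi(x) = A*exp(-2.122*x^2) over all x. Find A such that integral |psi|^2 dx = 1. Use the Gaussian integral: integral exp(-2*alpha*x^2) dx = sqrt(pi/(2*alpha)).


integral |psi|^2 dx = A^2 * sqrt(pi/(2*alpha)) = 1
A^2 = sqrt(2*alpha/pi)
= sqrt(2 * 2.122 / pi)
= 1.162285
A = sqrt(1.162285)
= 1.0781

1.0781


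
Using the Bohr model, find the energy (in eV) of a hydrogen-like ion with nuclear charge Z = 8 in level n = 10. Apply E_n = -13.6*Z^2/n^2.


E_n = -13.6 * Z^2 / n^2
= -13.6 * 8^2 / 10^2
= -13.6 * 64 / 100
= -8.704 eV

-8.704


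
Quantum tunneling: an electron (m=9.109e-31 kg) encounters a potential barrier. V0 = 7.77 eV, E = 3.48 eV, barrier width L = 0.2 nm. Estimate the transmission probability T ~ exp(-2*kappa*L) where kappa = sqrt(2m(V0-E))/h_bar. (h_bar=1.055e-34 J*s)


V0 - E = 4.29 eV = 6.8726e-19 J
kappa = sqrt(2 * m * (V0-E)) / h_bar
= sqrt(2 * 9.109e-31 * 6.8726e-19) / 1.055e-34
= 1.0606e+10 /m
2*kappa*L = 2 * 1.0606e+10 * 0.2e-9
= 4.2425
T = exp(-4.2425) = 1.437219e-02

1.437219e-02


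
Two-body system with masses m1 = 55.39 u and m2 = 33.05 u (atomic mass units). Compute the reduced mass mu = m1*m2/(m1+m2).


mu = m1 * m2 / (m1 + m2)
= 55.39 * 33.05 / (55.39 + 33.05)
= 1830.6395 / 88.44
= 20.6992 u

20.6992


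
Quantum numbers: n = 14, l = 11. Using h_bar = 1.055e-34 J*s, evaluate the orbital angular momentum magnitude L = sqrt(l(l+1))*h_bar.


L = sqrt(l*(l+1)) * h_bar
= sqrt(11 * 12) * 1.055e-34
= sqrt(132) * 1.055e-34
= 11.4891 * 1.055e-34
= 1.2121e-33 J*s

1.2121e-33


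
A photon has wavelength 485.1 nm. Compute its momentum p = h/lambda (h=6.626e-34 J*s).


p = h / lambda
= 6.626e-34 / (485.1e-9)
= 6.626e-34 / 4.8510e-07
= 1.3659e-27 kg*m/s

1.3659e-27


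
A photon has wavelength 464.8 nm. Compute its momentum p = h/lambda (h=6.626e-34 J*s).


p = h / lambda
= 6.626e-34 / (464.8e-9)
= 6.626e-34 / 4.6480e-07
= 1.4256e-27 kg*m/s

1.4256e-27


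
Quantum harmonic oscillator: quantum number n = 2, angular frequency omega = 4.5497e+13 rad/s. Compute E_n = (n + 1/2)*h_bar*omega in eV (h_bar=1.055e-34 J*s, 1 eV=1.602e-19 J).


E = (n + 1/2) * h_bar * omega
= (2 + 0.5) * 1.055e-34 * 4.5497e+13
= 2.5 * 4.7999e-21
= 1.2000e-20 J
= 0.0749 eV

0.0749


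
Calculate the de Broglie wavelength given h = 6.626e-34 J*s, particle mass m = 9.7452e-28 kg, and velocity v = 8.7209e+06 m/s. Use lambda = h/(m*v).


lambda = h / (m * v)
= 6.626e-34 / (9.7452e-28 * 8.7209e+06)
= 6.626e-34 / 8.4987e-21
= 7.7965e-14 m

7.7965e-14


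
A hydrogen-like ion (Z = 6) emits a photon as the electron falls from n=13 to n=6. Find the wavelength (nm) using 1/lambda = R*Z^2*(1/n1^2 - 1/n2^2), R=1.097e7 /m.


1/lambda = R * Z^2 * (1/n1^2 - 1/n2^2)
= 1.097e7 * 6^2 * (1/6^2 - 1/13^2)
= 1.097e7 * 36 * (0.027778 - 0.005917)
= 8.6332e+06 /m
lambda = 1 / 8.6332e+06
= 115.832 nm

115.832


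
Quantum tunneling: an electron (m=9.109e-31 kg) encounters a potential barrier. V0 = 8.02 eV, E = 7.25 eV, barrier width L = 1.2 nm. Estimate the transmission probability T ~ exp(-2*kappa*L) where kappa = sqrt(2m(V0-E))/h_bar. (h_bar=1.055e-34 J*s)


V0 - E = 0.77 eV = 1.2335e-19 J
kappa = sqrt(2 * m * (V0-E)) / h_bar
= sqrt(2 * 9.109e-31 * 1.2335e-19) / 1.055e-34
= 4.4934e+09 /m
2*kappa*L = 2 * 4.4934e+09 * 1.2e-9
= 10.7841
T = exp(-10.7841) = 2.072550e-05

2.072550e-05


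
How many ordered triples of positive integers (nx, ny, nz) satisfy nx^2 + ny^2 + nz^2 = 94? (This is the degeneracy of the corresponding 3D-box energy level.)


Enumerate all (nx, ny, nz) with nx^2 + ny^2 + nz^2 = 94:
(2,3,9)
(2,9,3)
(3,2,9)
(3,6,7)
(3,7,6)
(3,9,2)
(6,3,7)
(6,7,3)
(7,3,6)
(7,6,3)
(9,2,3)
(9,3,2)
Total degeneracy = 12

12


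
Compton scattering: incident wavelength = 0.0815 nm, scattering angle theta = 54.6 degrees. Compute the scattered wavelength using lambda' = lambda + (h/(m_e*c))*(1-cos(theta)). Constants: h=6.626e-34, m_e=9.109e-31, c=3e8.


Compton wavelength: h/(m_e*c) = 2.4247e-12 m
d_lambda = 2.4247e-12 * (1 - cos(54.6 deg))
= 2.4247e-12 * 0.420719
= 1.0201e-12 m = 0.00102 nm
lambda' = 0.0815 + 0.00102
= 0.08252 nm

0.08252


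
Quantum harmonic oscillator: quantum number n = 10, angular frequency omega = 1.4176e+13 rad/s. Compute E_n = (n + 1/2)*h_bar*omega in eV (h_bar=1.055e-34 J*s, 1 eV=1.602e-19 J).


E = (n + 1/2) * h_bar * omega
= (10 + 0.5) * 1.055e-34 * 1.4176e+13
= 10.5 * 1.4956e-21
= 1.5703e-20 J
= 0.098 eV

0.098


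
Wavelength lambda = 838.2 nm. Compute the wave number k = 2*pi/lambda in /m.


k = 2 * pi / lambda
= 6.2832 / (838.2e-9)
= 6.2832 / 8.3820e-07
= 7.4960e+06 /m

7.4960e+06


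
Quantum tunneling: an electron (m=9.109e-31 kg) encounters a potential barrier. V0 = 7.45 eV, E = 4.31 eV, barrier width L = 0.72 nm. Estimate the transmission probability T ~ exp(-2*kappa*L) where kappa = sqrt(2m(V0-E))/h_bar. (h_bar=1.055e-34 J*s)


V0 - E = 3.14 eV = 5.0303e-19 J
kappa = sqrt(2 * m * (V0-E)) / h_bar
= sqrt(2 * 9.109e-31 * 5.0303e-19) / 1.055e-34
= 9.0739e+09 /m
2*kappa*L = 2 * 9.0739e+09 * 0.72e-9
= 13.0664
T = exp(-13.0664) = 2.115085e-06

2.115085e-06


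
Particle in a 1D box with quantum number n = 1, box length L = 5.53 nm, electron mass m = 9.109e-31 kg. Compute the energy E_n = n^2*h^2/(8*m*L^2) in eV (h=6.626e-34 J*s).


E = n^2 * h^2 / (8 * m * L^2)
= 1^2 * (6.626e-34)^2 / (8 * 9.109e-31 * (5.53e-9)^2)
= 1 * 4.3904e-67 / (8 * 9.109e-31 * 3.0581e-17)
= 1.9701e-21 J
= 0.0123 eV

0.0123


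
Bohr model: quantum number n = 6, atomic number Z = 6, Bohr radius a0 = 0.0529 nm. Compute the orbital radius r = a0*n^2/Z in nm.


r = a0 * n^2 / Z
= 0.0529 * 6^2 / 6
= 0.0529 * 36 / 6
= 0.3174 nm

0.3174


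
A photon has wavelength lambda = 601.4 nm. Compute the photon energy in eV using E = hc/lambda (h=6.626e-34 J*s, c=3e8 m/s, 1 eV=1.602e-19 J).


E = hc / lambda
= (6.626e-34)(3e8) / (601.4e-9)
= 1.9878e-25 / 6.0140e-07
= 3.3053e-19 J
Converting to eV: 3.3053e-19 / 1.602e-19
= 2.0632 eV

2.0632


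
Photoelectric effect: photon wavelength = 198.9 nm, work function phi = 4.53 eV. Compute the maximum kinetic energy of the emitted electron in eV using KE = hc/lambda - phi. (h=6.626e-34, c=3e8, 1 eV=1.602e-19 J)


E_photon = hc / lambda
= (6.626e-34)(3e8) / (198.9e-9)
= 9.9940e-19 J
= 6.2384 eV
KE = E_photon - phi
= 6.2384 - 4.53
= 1.7084 eV

1.7084


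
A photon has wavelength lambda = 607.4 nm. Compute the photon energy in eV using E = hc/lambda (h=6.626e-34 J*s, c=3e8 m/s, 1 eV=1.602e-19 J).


E = hc / lambda
= (6.626e-34)(3e8) / (607.4e-9)
= 1.9878e-25 / 6.0740e-07
= 3.2726e-19 J
Converting to eV: 3.2726e-19 / 1.602e-19
= 2.0428 eV

2.0428


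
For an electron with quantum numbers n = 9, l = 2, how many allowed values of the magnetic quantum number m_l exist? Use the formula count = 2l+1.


m_l ranges from -l to +l in integer steps
So m_l goes from -2 to +2
Count = 2l + 1 = 2*2 + 1
= 5

5


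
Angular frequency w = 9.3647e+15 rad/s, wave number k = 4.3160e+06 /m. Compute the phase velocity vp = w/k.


vp = w / k
= 9.3647e+15 / 4.3160e+06
= 2.1698e+09 m/s

2.1698e+09


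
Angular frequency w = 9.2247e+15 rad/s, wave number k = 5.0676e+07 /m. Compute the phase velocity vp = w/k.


vp = w / k
= 9.2247e+15 / 5.0676e+07
= 1.8203e+08 m/s

1.8203e+08


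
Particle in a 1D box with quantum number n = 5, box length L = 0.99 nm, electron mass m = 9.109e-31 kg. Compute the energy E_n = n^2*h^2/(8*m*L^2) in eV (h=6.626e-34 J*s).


E = n^2 * h^2 / (8 * m * L^2)
= 5^2 * (6.626e-34)^2 / (8 * 9.109e-31 * (0.99e-9)^2)
= 25 * 4.3904e-67 / (8 * 9.109e-31 * 9.8010e-19)
= 1.5368e-18 J
= 9.5929 eV

9.5929


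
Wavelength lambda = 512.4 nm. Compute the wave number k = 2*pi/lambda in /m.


k = 2 * pi / lambda
= 6.2832 / (512.4e-9)
= 6.2832 / 5.1240e-07
= 1.2262e+07 /m

1.2262e+07


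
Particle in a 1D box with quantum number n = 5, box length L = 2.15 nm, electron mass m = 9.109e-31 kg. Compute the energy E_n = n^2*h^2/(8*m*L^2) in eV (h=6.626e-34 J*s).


E = n^2 * h^2 / (8 * m * L^2)
= 5^2 * (6.626e-34)^2 / (8 * 9.109e-31 * (2.15e-9)^2)
= 25 * 4.3904e-67 / (8 * 9.109e-31 * 4.6225e-18)
= 3.2584e-19 J
= 2.034 eV

2.034


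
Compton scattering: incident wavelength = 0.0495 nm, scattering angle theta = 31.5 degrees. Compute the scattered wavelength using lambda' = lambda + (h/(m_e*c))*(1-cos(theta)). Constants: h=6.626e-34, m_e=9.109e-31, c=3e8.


Compton wavelength: h/(m_e*c) = 2.4247e-12 m
d_lambda = 2.4247e-12 * (1 - cos(31.5 deg))
= 2.4247e-12 * 0.14736
= 3.5730e-13 m = 0.000357 nm
lambda' = 0.0495 + 0.000357
= 0.049857 nm

0.049857


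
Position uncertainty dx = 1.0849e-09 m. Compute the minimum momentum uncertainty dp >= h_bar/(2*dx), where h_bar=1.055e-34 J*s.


dp = h_bar / (2 * dx)
= 1.055e-34 / (2 * 1.0849e-09)
= 1.055e-34 / 2.1698e-09
= 4.8622e-26 kg*m/s

4.8622e-26


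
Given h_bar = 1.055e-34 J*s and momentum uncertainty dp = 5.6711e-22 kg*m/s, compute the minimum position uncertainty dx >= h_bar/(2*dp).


dx = h_bar / (2 * dp)
= 1.055e-34 / (2 * 5.6711e-22)
= 1.055e-34 / 1.1342e-21
= 9.3015e-14 m

9.3015e-14


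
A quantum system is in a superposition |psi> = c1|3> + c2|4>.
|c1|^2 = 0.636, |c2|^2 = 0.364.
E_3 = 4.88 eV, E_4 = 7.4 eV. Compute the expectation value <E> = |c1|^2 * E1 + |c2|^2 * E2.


<E> = |c1|^2 * E1 + |c2|^2 * E2
= 0.636 * 4.88 + 0.364 * 7.4
= 3.1037 + 2.6936
= 5.7973 eV

5.7973


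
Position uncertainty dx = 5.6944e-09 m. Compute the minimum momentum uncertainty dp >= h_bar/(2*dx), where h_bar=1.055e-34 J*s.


dp = h_bar / (2 * dx)
= 1.055e-34 / (2 * 5.6944e-09)
= 1.055e-34 / 1.1389e-08
= 9.2635e-27 kg*m/s

9.2635e-27


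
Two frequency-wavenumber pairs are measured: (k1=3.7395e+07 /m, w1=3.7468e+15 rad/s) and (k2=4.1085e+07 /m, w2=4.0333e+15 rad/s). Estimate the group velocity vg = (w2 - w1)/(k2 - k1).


vg = (w2 - w1) / (k2 - k1)
= (4.0333e+15 - 3.7468e+15) / (4.1085e+07 - 3.7395e+07)
= 2.8650e+14 / 3.6900e+06
= 7.7642e+07 m/s

7.7642e+07


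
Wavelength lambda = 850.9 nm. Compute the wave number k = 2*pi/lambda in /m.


k = 2 * pi / lambda
= 6.2832 / (850.9e-9)
= 6.2832 / 8.5090e-07
= 7.3842e+06 /m

7.3842e+06


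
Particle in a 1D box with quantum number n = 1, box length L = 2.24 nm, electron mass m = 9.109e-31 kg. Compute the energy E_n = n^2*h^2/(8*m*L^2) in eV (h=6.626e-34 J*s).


E = n^2 * h^2 / (8 * m * L^2)
= 1^2 * (6.626e-34)^2 / (8 * 9.109e-31 * (2.24e-9)^2)
= 1 * 4.3904e-67 / (8 * 9.109e-31 * 5.0176e-18)
= 1.2007e-20 J
= 0.075 eV

0.075


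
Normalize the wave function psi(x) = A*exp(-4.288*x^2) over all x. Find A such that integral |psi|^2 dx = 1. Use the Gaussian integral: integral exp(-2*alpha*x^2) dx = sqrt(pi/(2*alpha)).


integral |psi|^2 dx = A^2 * sqrt(pi/(2*alpha)) = 1
A^2 = sqrt(2*alpha/pi)
= sqrt(2 * 4.288 / pi)
= 1.652218
A = sqrt(1.652218)
= 1.2854

1.2854


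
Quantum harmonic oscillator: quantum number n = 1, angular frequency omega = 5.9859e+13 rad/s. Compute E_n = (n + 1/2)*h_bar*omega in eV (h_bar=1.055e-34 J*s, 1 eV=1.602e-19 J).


E = (n + 1/2) * h_bar * omega
= (1 + 0.5) * 1.055e-34 * 5.9859e+13
= 1.5 * 6.3151e-21
= 9.4727e-21 J
= 0.0591 eV

0.0591


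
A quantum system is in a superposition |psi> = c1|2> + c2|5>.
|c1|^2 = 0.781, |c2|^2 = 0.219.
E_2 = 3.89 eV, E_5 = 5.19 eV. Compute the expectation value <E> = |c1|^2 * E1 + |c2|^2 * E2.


<E> = |c1|^2 * E1 + |c2|^2 * E2
= 0.781 * 3.89 + 0.219 * 5.19
= 3.0381 + 1.1366
= 4.1747 eV

4.1747


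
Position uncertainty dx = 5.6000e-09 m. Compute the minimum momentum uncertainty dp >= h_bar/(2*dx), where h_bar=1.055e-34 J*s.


dp = h_bar / (2 * dx)
= 1.055e-34 / (2 * 5.6000e-09)
= 1.055e-34 / 1.1200e-08
= 9.4196e-27 kg*m/s

9.4196e-27
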